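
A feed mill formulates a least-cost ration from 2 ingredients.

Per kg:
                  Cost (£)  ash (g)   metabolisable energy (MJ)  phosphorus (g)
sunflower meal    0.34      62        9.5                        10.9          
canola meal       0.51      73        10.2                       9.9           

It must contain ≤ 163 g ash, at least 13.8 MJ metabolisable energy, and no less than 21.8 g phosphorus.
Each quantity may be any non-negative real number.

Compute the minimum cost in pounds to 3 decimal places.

£0.680

Let x1 = kg of sunflower meal, x2 = kg of canola meal.
Minimize 0.34x1 + 0.51x2 subject to:
  62x1 + 73x2 ≤ 163   (ash)
  9.5x1 + 10.2x2 ≥ 13.8   (metabolisable energy)
  10.9x1 + 9.9x2 ≥ 21.8   (phosphorus)
  x1, x2 ≥ 0.
The minimum-cost mix takes nothing from canola meal — only sunflower meal. Binding constraint: phosphorus.
That vertex is x1 = 2.
Objective = 0.34·2 = 0.68000.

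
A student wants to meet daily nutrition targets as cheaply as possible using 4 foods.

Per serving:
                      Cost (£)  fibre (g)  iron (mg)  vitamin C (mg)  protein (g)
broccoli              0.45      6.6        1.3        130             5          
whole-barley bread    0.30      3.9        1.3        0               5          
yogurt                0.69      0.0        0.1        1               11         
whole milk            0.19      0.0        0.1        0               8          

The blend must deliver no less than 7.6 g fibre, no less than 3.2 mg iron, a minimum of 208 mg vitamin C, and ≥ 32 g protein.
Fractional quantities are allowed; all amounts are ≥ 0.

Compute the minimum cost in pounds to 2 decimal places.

Let x1 = servings of broccoli, x2 = servings of whole-barley bread, x3 = servings of yogurt, x4 = servings of whole milk.
Minimize 0.45x1 + 0.3x2 + 0.69x3 + 0.19x4 with:
  6.6x1 + 3.9x2 ≥ 7.6   (fibre)
  1.3x1 + 1.3x2 + 0.1x3 + 0.1x4 ≥ 3.2   (iron)
  130x1 + 1x3 ≥ 208   (vitamin C)
  5x1 + 5x2 + 11x3 + 8x4 ≥ 32   (protein)
  x1, x2, x3, x4 ≥ 0.
The minimum-cost mix takes nothing from yogurt — only broccoli, whole-barley bread, whole milk. Binding constraints: iron, vitamin C, protein.
Solving gives x1 = 1.6, x2 = 0.6626, x4 = 2.586.
Hence cost = 0.45·1.6 + 0.3·0.6626 + 0.19·2.586 = £1.4101.

£1.41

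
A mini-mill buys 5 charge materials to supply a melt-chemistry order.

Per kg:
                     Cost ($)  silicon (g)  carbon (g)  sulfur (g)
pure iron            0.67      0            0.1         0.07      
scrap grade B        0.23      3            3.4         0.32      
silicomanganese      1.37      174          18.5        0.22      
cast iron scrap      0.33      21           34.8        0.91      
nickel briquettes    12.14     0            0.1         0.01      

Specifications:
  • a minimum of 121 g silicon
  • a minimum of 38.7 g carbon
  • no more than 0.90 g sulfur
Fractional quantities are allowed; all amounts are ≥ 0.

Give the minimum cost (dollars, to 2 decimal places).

$1.08

Set it up as a linear program. Let x1 = kg of pure iron, x2 = kg of scrap grade B, x3 = kg of silicomanganese, x4 = kg of cast iron scrap, x5 = kg of nickel briquettes.
Minimize 0.67x1 + 0.23x2 + 1.37x3 + 0.33x4 + 12.14x5 with:
  3x2 + 174x3 + 21x4 ≥ 121   (silicon)
  0.1x1 + 3.4x2 + 18.5x3 + 34.8x4 + 0.1x5 ≥ 38.7   (carbon)
  0.07x1 + 0.32x2 + 0.22x3 + 0.91x4 + 0.01x5 ≤ 0.9   (sulfur)
  x1, x2, x3, x4, x5 ≥ 0.
The optimal basis is {silicomanganese, cast iron scrap}; pure iron, scrap grade B, nickel briquettes drop out. The silicon and carbon requirements are met with equality.
That vertex is x3 = 0.5997, x4 = 0.7933.
Total cost: 1.37·0.5997 + 0.33·0.7933 = 1.0834.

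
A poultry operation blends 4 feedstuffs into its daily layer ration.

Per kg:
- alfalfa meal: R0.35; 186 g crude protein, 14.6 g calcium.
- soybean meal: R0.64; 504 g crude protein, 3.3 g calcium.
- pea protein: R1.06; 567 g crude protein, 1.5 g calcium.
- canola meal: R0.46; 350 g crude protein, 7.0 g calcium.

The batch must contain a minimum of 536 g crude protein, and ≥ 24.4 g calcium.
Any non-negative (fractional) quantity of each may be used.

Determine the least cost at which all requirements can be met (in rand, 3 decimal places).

R0.837

Set it up as a linear program. Let x1 = kg of alfalfa meal, x2 = kg of soybean meal, x3 = kg of pea protein, x4 = kg of canola meal.
Minimise 0.35x1 + 0.64x2 + 1.06x3 + 0.46x4 subject to:
  186x1 + 504x2 + 567x3 + 350x4 ≥ 536   (crude protein)
  14.6x1 + 3.3x2 + 1.5x3 + 7x4 ≥ 24.4   (calcium)
  x1, x2, x3, x4 ≥ 0.
The cheapest feasible vertex uses only alfalfa meal, canola meal; soybean meal, pea protein are not used. There the crude protein and calcium constraints are tight.
Solving gives x1 = 1.257, x4 = 0.8632.
Cost = 0.35·1.257 + 0.46·0.8632 = 0.83702.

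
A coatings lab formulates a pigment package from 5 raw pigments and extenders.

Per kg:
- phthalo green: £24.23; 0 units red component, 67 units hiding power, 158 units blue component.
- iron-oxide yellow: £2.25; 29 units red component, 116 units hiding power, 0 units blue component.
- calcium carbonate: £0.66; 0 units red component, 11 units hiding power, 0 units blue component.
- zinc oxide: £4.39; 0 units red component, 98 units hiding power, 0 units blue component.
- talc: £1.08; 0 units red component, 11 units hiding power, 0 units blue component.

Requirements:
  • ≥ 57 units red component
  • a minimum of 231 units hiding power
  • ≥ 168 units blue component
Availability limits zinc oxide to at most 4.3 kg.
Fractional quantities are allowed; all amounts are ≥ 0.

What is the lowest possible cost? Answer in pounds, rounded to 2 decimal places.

£30.19

Let x1 = kg of phthalo green, x2 = kg of iron-oxide yellow, x3 = kg of calcium carbonate, x4 = kg of zinc oxide, x5 = kg of talc.
min 24.23x1 + 2.25x2 + 0.66x3 + 4.39x4 + 1.08x5 s.t.:
  29x2 ≥ 57   (red component)
  67x1 + 116x2 + 11x3 + 98x4 + 11x5 ≥ 231   (hiding power)
  158x1 ≥ 168   (blue component)
  x4 ≤ 4.3
  x1, x2, x3, x4, x5 ≥ 0.
The optimal basis is {phthalo green, iron-oxide yellow}; calcium carbonate, zinc oxide, talc drop out. The red component and blue component requirements are met with equality.
So phthalo green = 1.0633 kg, iron-oxide yellow = 1.9655 kg.
Cost = 24.23·1.0633 + 2.25·1.9655 = 30.1861.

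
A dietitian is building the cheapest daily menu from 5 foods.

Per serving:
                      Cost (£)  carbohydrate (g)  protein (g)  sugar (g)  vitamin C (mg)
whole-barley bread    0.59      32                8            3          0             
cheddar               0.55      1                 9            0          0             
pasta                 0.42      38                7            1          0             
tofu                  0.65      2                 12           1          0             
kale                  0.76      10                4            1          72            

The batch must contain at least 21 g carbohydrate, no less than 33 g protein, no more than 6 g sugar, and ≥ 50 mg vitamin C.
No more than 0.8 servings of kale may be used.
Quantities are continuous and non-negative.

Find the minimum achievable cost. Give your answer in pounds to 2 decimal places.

£2.17

Treat it as an LP. Let x1 = servings of whole-barley bread, x2 = servings of cheddar, x3 = servings of pasta, x4 = servings of tofu, x5 = servings of kale.
Minimize 0.59x1 + 0.55x2 + 0.42x3 + 0.65x4 + 0.76x5 subject to:
  32x1 + 1x2 + 38x3 + 2x4 + 10x5 ≥ 21   (carbohydrate)
  8x1 + 9x2 + 7x3 + 12x4 + 4x5 ≥ 33   (protein)
  3x1 + 1x3 + 1x4 + 1x5 ≤ 6   (sugar)
  72x5 ≥ 50   (vitamin C)
  x5 ≤ 0.8
  x1, x2, x3, x4, x5 ≥ 0.
At the optimum only pasta, tofu, kale are positive (whole-barley bread, cheddar = 0). Binding constraints: carbohydrate, protein, vitamin C.
Optimal quantities: pasta = 0.2448 servings, tofu = 2.376 servings, kale = 0.6944 servings.
Hence cost = 0.42·0.2448 + 0.65·2.376 + 0.76·0.6944 = £2.17496.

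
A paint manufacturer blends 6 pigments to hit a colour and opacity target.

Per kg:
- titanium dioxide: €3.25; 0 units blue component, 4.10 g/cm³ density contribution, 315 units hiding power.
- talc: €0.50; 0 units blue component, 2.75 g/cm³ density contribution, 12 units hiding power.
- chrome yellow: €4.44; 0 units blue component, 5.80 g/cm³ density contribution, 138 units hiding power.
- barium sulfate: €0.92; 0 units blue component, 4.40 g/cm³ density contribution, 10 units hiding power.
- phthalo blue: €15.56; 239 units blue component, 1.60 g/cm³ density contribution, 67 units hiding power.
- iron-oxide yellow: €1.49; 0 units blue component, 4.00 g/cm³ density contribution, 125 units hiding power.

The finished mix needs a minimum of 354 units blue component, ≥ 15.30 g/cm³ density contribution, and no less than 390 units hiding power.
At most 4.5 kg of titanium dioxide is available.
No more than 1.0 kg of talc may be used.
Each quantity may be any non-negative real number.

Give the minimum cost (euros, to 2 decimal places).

€27.12

Set it up as a linear program. Let x1 = kg of titanium dioxide, x2 = kg of talc, x3 = kg of chrome yellow, x4 = kg of barium sulfate, x5 = kg of phthalo blue, x6 = kg of iron-oxide yellow.
Minimize 3.25x1 + 0.5x2 + 4.44x3 + 0.92x4 + 15.56x5 + 1.49x6 s.t.:
  239x5 ≥ 354   (blue component)
  4.1x1 + 2.75x2 + 5.8x3 + 4.4x4 + 1.6x5 + 4x6 ≥ 15.3   (density contribution)
  315x1 + 12x2 + 138x3 + 10x4 + 67x5 + 125x6 ≥ 390   (hiding power)
  x1 ≤ 4.5
  x2 ≤ 1
  x1, x2, x3, x4, x5, x6 ≥ 0.
The cheapest feasible vertex uses only talc, barium sulfate, phthalo blue, iron-oxide yellow; titanium dioxide, chrome yellow are not used. Binding constraints: blue component, density contribution, hiding power, the talc cap.
That vertex is x2 = 1, x4 = 0.30876, x5 = 1.4812, x6 = 2.2054.
Objective = 0.5·1 + 0.92·0.30876 + 15.56·1.4812 + 1.49·2.2054 = 27.1176.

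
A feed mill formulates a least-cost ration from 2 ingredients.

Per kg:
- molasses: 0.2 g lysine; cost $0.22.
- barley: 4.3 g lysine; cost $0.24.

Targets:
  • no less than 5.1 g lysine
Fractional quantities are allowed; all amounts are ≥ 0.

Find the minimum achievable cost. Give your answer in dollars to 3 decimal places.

Let x1 = kg of molasses, x2 = kg of barley.
min 0.22x1 + 0.24x2 subject to:
  0.2x1 + 4.3x2 ≥ 5.1   (lysine)
  x1, x2 ≥ 0.
The cheapest feasible vertex uses only barley; molasses is not used. Binding constraint: lysine.
Optimal quantities: barley = 1.186 kg.
Cost = 0.24·1.186 = 0.28464.

$0.285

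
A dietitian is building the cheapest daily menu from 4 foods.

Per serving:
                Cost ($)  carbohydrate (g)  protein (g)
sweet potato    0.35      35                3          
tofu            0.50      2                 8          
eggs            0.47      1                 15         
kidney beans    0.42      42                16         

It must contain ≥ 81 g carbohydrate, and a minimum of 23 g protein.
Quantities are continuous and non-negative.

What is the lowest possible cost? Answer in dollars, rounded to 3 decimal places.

Let x1 = servings of sweet potato, x2 = servings of tofu, x3 = servings of eggs, x4 = servings of kidney beans.
min 0.35x1 + 0.5x2 + 0.47x3 + 0.42x4 subject to:
  35x1 + 2x2 + 1x3 + 42x4 ≥ 81   (carbohydrate)
  3x1 + 8x2 + 15x3 + 16x4 ≥ 23   (protein)
  x1, x2, x3, x4 ≥ 0.
At the optimum only sweet potato, kidney beans are positive (tofu, eggs = 0). Binding constraints: carbohydrate and protein.
Optimal quantities: sweet potato = 0.7604 servings, kidney beans = 1.295 servings.
Hence cost = 0.35·0.7604 + 0.42·1.295 = $0.81004.

$0.810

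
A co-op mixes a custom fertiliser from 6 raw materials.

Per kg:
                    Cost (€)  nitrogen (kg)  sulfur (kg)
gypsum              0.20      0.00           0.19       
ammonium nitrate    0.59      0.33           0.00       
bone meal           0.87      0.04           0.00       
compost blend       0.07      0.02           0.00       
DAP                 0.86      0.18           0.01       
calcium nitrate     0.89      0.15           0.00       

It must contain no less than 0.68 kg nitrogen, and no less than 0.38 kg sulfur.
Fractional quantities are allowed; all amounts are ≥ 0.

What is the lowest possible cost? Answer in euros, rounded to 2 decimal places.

€1.62

Let x1 = kg of gypsum, x2 = kg of ammonium nitrate, x3 = kg of bone meal, x4 = kg of compost blend, x5 = kg of DAP, x6 = kg of calcium nitrate.
Minimise 0.2x1 + 0.59x2 + 0.87x3 + 0.07x4 + 0.86x5 + 0.89x6 s.t.:
  0.33x2 + 0.04x3 + 0.02x4 + 0.18x5 + 0.15x6 ≥ 0.68   (nitrogen)
  0.19x1 + 0.01x5 ≥ 0.38   (sulfur)
  x1, x2, x3, x4, x5, x6 ≥ 0.
At the optimum only gypsum, ammonium nitrate are positive (bone meal, compost blend, DAP, calcium nitrate = 0). There the nitrogen and sulfur constraints are tight.
That vertex is x1 = 2, x2 = 2.061.
Objective = 0.2·2 + 0.59·2.061 = 1.6160.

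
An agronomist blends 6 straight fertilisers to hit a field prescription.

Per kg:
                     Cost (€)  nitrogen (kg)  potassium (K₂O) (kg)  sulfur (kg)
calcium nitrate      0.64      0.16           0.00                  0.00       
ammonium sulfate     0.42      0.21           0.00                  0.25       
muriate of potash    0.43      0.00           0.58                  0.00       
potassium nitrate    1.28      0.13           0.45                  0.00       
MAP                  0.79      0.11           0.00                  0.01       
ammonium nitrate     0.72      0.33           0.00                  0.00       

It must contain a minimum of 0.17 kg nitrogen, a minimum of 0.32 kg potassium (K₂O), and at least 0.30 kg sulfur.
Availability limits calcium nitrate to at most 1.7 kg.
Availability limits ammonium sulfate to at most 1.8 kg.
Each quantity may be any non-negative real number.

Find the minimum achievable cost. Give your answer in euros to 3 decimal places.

Treat it as an LP. Let x1 = kg of calcium nitrate, x2 = kg of ammonium sulfate, x3 = kg of muriate of potash, x4 = kg of potassium nitrate, x5 = kg of MAP, x6 = kg of ammonium nitrate.
Minimize 0.64x1 + 0.42x2 + 0.43x3 + 1.28x4 + 0.79x5 + 0.72x6 with:
  0.16x1 + 0.21x2 + 0.13x4 + 0.11x5 + 0.33x6 ≥ 0.17   (nitrogen)
  0.58x3 + 0.45x4 ≥ 0.32   (potassium (K₂O))
  0.25x2 + 0.01x5 ≥ 0.3   (sulfur)
  x1 ≤ 1.7
  x2 ≤ 1.8
  x1, x2, x3, x4, x5, x6 ≥ 0.
At the optimum only ammonium sulfate, muriate of potash are positive (calcium nitrate, potassium nitrate, MAP, ammonium nitrate = 0). The potassium (K₂O) and sulfur requirements are met with equality.
Optimal quantities: ammonium sulfate = 1.2 kg, muriate of potash = 0.5517 kg.
Cost = 0.42·1.2 + 0.43·0.5517 = 0.74123.

€0.741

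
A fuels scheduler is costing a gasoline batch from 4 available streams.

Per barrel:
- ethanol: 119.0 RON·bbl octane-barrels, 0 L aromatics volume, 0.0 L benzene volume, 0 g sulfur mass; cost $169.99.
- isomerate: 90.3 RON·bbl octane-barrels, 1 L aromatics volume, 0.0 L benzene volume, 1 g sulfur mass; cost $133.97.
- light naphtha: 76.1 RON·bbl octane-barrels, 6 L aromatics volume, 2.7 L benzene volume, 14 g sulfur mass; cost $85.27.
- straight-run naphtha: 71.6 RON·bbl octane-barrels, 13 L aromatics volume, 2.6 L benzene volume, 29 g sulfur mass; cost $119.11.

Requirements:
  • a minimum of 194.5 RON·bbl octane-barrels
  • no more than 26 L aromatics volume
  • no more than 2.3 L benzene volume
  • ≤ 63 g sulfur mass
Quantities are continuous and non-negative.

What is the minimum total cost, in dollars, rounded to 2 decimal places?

$257.88

Let x1 = barrels of ethanol, x2 = barrels of isomerate, x3 = barrels of light naphtha, x4 = barrels of straight-run naphtha.
min 169.99x1 + 133.97x2 + 85.27x3 + 119.11x4 s.t.:
  119x1 + 90.3x2 + 76.1x3 + 71.6x4 ≥ 194.5   (octane-barrels)
  1x2 + 6x3 + 13x4 ≤ 26   (aromatics volume)
  2.7x3 + 2.6x4 ≤ 2.3   (benzene volume)
  1x2 + 14x3 + 29x4 ≤ 63   (sulfur mass)
  x1, x2, x3, x4 ≥ 0.
The optimal basis is {ethanol, light naphtha}; isomerate, straight-run naphtha drop out. Binding constraints: octane-barrels and benzene volume.
That vertex is x1 = 1.0897, x3 = 0.85185.
Hence cost = 169.99·1.0897 + 85.27·0.85185 = $257.8754.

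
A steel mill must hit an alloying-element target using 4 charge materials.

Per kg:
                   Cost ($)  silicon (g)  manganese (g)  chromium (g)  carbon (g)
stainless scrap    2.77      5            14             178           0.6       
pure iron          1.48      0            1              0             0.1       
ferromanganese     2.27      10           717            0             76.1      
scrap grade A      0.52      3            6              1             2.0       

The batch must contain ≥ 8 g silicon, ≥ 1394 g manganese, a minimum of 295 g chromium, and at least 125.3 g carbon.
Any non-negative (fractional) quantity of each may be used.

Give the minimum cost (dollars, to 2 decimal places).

Let x1 = kg of stainless scrap, x2 = kg of pure iron, x3 = kg of ferromanganese, x4 = kg of scrap grade A.
Minimise 2.77x1 + 1.48x2 + 2.27x3 + 0.52x4 subject to:
  5x1 + 10x3 + 3x4 ≥ 8   (silicon)
  14x1 + 1x2 + 717x3 + 6x4 ≥ 1394   (manganese)
  178x1 + 1x4 ≥ 295   (chromium)
  0.6x1 + 0.1x2 + 76.1x3 + 2x4 ≥ 125.3   (carbon)
  x1, x2, x3, x4 ≥ 0.
At the optimum only stainless scrap, ferromanganese are positive (pure iron, scrap grade A = 0). Binding constraints: manganese and chromium.
So stainless scrap = 1.657 kg, ferromanganese = 1.912 kg.
Cost = 2.77·1.657 + 2.27·1.912 = 8.9301.

$8.93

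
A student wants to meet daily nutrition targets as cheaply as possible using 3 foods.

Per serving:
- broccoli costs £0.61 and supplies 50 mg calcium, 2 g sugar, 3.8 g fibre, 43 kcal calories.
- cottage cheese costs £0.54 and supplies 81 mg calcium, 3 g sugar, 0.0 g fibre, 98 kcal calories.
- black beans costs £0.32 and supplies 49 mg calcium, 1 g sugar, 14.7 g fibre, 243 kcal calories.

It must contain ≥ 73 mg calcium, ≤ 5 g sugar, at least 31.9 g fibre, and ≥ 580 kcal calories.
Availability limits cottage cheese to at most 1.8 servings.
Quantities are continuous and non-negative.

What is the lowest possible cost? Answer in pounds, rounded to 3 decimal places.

£0.764

This is a linear program. Let x1 = servings of broccoli, x2 = servings of cottage cheese, x3 = servings of black beans.
min 0.61x1 + 0.54x2 + 0.32x3 subject to:
  50x1 + 81x2 + 49x3 ≥ 73   (calcium)
  2x1 + 3x2 + 1x3 ≤ 5   (sugar)
  3.8x1 + 14.7x3 ≥ 31.9   (fibre)
  43x1 + 98x2 + 243x3 ≥ 580   (calories)
  x2 ≤ 1.8
  x1, x2, x3 ≥ 0.
The minimum-cost mix takes nothing from broccoli, cottage cheese — only black beans. There the calories constraint is tight.
Solving gives x3 = 2.387.
Cost = 0.32·2.387 = 0.76384.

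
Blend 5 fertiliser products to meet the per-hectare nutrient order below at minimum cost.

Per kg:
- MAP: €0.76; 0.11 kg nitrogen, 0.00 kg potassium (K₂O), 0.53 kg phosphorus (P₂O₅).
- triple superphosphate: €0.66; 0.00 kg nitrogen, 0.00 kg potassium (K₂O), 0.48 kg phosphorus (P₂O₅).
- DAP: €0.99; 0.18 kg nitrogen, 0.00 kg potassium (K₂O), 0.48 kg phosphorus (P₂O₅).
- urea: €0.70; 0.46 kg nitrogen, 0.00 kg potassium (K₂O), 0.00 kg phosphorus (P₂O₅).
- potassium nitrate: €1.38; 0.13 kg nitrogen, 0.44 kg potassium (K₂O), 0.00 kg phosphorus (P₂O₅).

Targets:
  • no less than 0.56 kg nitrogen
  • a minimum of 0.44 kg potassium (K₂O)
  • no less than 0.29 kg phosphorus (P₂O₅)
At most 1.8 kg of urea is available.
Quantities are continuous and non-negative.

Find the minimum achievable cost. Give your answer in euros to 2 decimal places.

Treat it as an LP. Let x1 = kg of MAP, x2 = kg of triple superphosphate, x3 = kg of DAP, x4 = kg of urea, x5 = kg of potassium nitrate.
Minimize 0.76x1 + 0.66x2 + 0.99x3 + 0.7x4 + 1.38x5 s.t.:
  0.11x1 + 0.18x3 + 0.46x4 + 0.13x5 ≥ 0.56   (nitrogen)
  0.44x5 ≥ 0.44   (potassium (K₂O))
  0.53x1 + 0.48x2 + 0.48x3 ≥ 0.29   (phosphorus (P₂O₅))
  x4 ≤ 1.8
  x1, x2, x3, x4, x5 ≥ 0.
At the optimum only MAP, urea, potassium nitrate are positive (triple superphosphate, DAP = 0). The nitrogen, potassium (K₂O), phosphorus (P₂O₅) requirements are met with equality.
That vertex is x1 = 0.5472, x4 = 0.8039, x5 = 1.
Hence cost = 0.76·0.5472 + 0.7·0.8039 + 1.38·1 = €2.3586.

€2.36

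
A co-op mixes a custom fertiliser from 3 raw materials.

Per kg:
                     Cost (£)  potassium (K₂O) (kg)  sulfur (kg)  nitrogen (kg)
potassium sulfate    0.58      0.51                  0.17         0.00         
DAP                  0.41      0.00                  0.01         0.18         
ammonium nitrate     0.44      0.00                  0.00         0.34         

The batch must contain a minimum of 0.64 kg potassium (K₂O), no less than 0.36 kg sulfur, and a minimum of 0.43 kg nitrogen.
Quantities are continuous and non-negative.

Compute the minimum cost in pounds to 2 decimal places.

£1.78

Set it up as a linear program. Let x1 = kg of potassium sulfate, x2 = kg of DAP, x3 = kg of ammonium nitrate.
Minimize 0.58x1 + 0.41x2 + 0.44x3 with:
  0.51x1 ≥ 0.64   (potassium (K₂O))
  0.17x1 + 0.01x2 ≥ 0.36   (sulfur)
  0.18x2 + 0.34x3 ≥ 0.43   (nitrogen)
  x1, x2, x3 ≥ 0.
The optimal basis is {potassium sulfate, ammonium nitrate}; DAP drops out. Binding constraints: sulfur and nitrogen.
Solving gives x1 = 2.1176, x3 = 1.2647.
Total cost: 0.58·2.1176 + 0.44·1.2647 = 1.7847.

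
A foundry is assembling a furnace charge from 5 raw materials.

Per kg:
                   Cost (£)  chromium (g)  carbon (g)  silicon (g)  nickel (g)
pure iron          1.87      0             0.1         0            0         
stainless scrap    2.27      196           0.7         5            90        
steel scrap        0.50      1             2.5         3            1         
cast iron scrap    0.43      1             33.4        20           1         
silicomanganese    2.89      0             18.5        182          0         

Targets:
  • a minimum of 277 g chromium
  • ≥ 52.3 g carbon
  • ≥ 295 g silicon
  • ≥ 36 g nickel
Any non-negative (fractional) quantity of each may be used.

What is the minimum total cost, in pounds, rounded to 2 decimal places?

Let x1 = kg of pure iron, x2 = kg of stainless scrap, x3 = kg of steel scrap, x4 = kg of cast iron scrap, x5 = kg of silicomanganese.
Minimize 1.87x1 + 2.27x2 + 0.5x3 + 0.43x4 + 2.89x5 subject to:
  196x2 + 1x3 + 1x4 ≥ 277   (chromium)
  0.1x1 + 0.7x2 + 2.5x3 + 33.4x4 + 18.5x5 ≥ 52.3   (carbon)
  5x2 + 3x3 + 20x4 + 182x5 ≥ 295   (silicon)
  90x2 + 1x3 + 1x4 ≥ 36   (nickel)
  x1, x2, x3, x4, x5 ≥ 0.
The optimal basis is {stainless scrap, cast iron scrap, silicomanganese}; pure iron, steel scrap drop out. There the chromium, carbon, silicon constraints are tight.
So stainless scrap = 1.41 kg, cast iron scrap = 0.7028 kg, silicomanganese = 1.505 kg.
Hence cost = 2.27·1.41 + 0.43·0.7028 + 2.89·1.505 = £7.8524.

£7.85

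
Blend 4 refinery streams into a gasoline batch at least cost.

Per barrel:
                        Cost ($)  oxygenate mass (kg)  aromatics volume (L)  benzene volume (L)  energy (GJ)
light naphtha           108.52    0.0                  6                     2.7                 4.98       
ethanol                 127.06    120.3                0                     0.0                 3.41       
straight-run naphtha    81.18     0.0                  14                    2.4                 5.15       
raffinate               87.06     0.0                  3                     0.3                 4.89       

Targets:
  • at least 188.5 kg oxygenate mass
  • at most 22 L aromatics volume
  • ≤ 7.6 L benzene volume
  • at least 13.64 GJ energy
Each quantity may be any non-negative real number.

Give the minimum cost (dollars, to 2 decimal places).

Set it up as a linear program. Let x1 = barrels of light naphtha, x2 = barrels of ethanol, x3 = barrels of straight-run naphtha, x4 = barrels of raffinate.
Minimize 108.52x1 + 127.06x2 + 81.18x3 + 87.06x4 with:
  120.3x2 ≥ 188.5   (oxygenate mass)
  6x1 + 14x3 + 3x4 ≤ 22   (aromatics volume)
  2.7x1 + 2.4x3 + 0.3x4 ≤ 7.6   (benzene volume)
  4.98x1 + 3.41x2 + 5.15x3 + 4.89x4 ≥ 13.64   (energy)
  x1, x2, x3, x4 ≥ 0.
The cheapest feasible vertex uses only ethanol, straight-run naphtha, raffinate; light naphtha is not used. The oxygenate mass, aromatics volume, energy requirements are met with equality.
That vertex is x2 = 1.5669, x3 = 1.5599, x4 = 0.053866.
Objective = 127.06·1.5669 + 81.18·1.5599 + 87.06·0.053866 = 330.4126.

$330.41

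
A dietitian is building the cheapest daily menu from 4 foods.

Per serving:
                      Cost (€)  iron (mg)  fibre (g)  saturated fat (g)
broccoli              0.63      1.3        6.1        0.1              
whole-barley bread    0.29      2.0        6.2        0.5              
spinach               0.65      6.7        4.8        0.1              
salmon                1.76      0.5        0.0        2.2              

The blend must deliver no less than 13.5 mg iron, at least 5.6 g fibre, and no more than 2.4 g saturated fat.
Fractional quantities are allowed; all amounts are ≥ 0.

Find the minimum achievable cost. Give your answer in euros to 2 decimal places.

€1.31

Let x1 = servings of broccoli, x2 = servings of whole-barley bread, x3 = servings of spinach, x4 = servings of salmon.
Minimize 0.63x1 + 0.29x2 + 0.65x3 + 1.76x4 subject to:
  1.3x1 + 2x2 + 6.7x3 + 0.5x4 ≥ 13.5   (iron)
  6.1x1 + 6.2x2 + 4.8x3 ≥ 5.6   (fibre)
  0.1x1 + 0.5x2 + 0.1x3 + 2.2x4 ≤ 2.4   (saturated fat)
  x1, x2, x3, x4 ≥ 0.
The optimal basis is {spinach}; broccoli, whole-barley bread, salmon drop out. The iron requirement is met with equality.
So spinach = 2.015 servings.
Cost = 0.65·2.015 = 1.3098.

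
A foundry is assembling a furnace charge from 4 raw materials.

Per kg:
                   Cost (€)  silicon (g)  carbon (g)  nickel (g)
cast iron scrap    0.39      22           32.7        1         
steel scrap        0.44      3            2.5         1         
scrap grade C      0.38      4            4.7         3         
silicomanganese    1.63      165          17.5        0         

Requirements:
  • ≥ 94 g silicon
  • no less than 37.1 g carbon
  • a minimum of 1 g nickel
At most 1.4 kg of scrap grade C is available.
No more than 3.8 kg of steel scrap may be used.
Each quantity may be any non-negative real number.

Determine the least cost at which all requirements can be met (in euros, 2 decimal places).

Set it up as a linear program. Let x1 = kg of cast iron scrap, x2 = kg of steel scrap, x3 = kg of scrap grade C, x4 = kg of silicomanganese.
Minimize 0.39x1 + 0.44x2 + 0.38x3 + 1.63x4 subject to:
  22x1 + 3x2 + 4x3 + 165x4 ≥ 94   (silicon)
  32.7x1 + 2.5x2 + 4.7x3 + 17.5x4 ≥ 37.1   (carbon)
  1x1 + 1x2 + 3x3 ≥ 1   (nickel)
  x3 ≤ 1.4
  x2 ≤ 3.8
  x1, x2, x3, x4 ≥ 0.
At the optimum only cast iron scrap, scrap grade C, silicomanganese are positive (steel scrap = 0). The silicon, carbon, nickel requirements are met with equality.
That vertex is x1 = 0.8882, x3 = 0.03727, x4 = 0.4504.
Objective = 0.39·0.8882 + 0.38·0.03727 + 1.63·0.4504 = 1.0947.

€1.09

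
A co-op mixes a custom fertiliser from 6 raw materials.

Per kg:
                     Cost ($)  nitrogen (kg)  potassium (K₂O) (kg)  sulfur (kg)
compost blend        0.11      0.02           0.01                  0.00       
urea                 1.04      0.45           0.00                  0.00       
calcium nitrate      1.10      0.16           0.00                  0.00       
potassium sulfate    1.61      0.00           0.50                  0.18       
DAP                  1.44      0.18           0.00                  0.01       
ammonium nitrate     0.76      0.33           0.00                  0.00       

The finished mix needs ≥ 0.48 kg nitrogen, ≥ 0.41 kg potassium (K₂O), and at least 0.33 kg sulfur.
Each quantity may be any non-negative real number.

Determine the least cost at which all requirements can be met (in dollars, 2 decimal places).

$4.06

This is a linear program. Let x1 = kg of compost blend, x2 = kg of urea, x3 = kg of calcium nitrate, x4 = kg of potassium sulfate, x5 = kg of DAP, x6 = kg of ammonium nitrate.
min 0.11x1 + 1.04x2 + 1.1x3 + 1.61x4 + 1.44x5 + 0.76x6 subject to:
  0.02x1 + 0.45x2 + 0.16x3 + 0.18x5 + 0.33x6 ≥ 0.48   (nitrogen)
  0.01x1 + 0.5x4 ≥ 0.41   (potassium (K₂O))
  0.18x4 + 0.01x5 ≥ 0.33   (sulfur)
  x1, x2, x3, x4, x5, x6 ≥ 0.
The minimum-cost mix takes nothing from compost blend, urea, calcium nitrate, DAP — only potassium sulfate, ammonium nitrate. The nitrogen and sulfur requirements are met with equality.
So potassium sulfate = 1.833 kg, ammonium nitrate = 1.455 kg.
Hence cost = 1.61·1.833 + 0.76·1.455 = $4.0569.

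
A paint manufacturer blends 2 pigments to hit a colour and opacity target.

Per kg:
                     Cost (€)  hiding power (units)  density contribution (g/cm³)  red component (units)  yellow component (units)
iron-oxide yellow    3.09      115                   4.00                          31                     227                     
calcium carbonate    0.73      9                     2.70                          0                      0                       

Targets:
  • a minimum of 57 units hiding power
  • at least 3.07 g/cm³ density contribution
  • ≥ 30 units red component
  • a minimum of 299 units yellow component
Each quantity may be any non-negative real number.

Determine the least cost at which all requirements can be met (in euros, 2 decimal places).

€4.07

Treat it as an LP. Let x1 = kg of iron-oxide yellow, x2 = kg of calcium carbonate.
Minimize 3.09x1 + 0.73x2 s.t.:
  115x1 + 9x2 ≥ 57   (hiding power)
  4x1 + 2.7x2 ≥ 3.07   (density contribution)
  31x1 ≥ 30   (red component)
  227x1 ≥ 299   (yellow component)
  x1, x2 ≥ 0.
The cheapest feasible vertex uses only iron-oxide yellow; calcium carbonate is not used. There the yellow component constraint is tight.
So iron-oxide yellow = 1.317 kg.
Hence cost = 3.09·1.317 = €4.0695.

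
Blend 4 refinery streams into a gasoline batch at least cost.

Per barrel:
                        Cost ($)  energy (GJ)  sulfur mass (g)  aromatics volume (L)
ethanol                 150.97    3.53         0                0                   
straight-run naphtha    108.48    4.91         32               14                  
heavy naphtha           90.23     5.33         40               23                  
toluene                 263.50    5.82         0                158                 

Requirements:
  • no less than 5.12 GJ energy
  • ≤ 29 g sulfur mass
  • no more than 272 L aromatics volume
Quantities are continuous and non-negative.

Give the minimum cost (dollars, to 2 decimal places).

Let x1 = barrels of ethanol, x2 = barrels of straight-run naphtha, x3 = barrels of heavy naphtha, x4 = barrels of toluene.
Minimize 150.97x1 + 108.48x2 + 90.23x3 + 263.5x4 with:
  3.53x1 + 4.91x2 + 5.33x3 + 5.82x4 ≥ 5.12   (energy)
  32x2 + 40x3 ≤ 29   (sulfur mass)
  14x2 + 23x3 + 158x4 ≤ 272   (aromatics volume)
  x1, x2, x3, x4 ≥ 0.
The optimal basis is {ethanol, heavy naphtha}; straight-run naphtha, toluene drop out. The energy and sulfur mass requirements are met with equality.
Solving gives x1 = 0.3557, x3 = 0.725.
Objective = 150.97·0.3557 + 90.23·0.725 = 119.1168.

$119.12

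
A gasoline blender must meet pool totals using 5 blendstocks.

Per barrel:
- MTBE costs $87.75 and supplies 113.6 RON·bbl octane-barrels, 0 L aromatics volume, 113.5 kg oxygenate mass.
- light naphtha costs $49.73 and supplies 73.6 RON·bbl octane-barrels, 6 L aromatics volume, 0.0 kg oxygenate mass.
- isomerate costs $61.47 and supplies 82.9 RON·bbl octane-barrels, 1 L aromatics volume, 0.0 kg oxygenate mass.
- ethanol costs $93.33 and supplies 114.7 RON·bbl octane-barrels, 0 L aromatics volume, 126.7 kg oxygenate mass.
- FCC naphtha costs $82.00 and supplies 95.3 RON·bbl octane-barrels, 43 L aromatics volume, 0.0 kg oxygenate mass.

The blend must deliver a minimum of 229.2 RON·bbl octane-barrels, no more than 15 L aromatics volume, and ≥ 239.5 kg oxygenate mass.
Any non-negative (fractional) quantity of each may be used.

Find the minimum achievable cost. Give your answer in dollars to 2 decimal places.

$181.15

This is a linear program. Let x1 = barrels of MTBE, x2 = barrels of light naphtha, x3 = barrels of isomerate, x4 = barrels of ethanol, x5 = barrels of FCC naphtha.
Minimize 87.75x1 + 49.73x2 + 61.47x3 + 93.33x4 + 82x5 s.t.:
  113.6x1 + 73.6x2 + 82.9x3 + 114.7x4 + 95.3x5 ≥ 229.2   (octane-barrels)
  6x2 + 1x3 + 43x5 ≤ 15   (aromatics volume)
  113.5x1 + 126.7x4 ≥ 239.5   (oxygenate mass)
  x1, x2, x3, x4, x5 ≥ 0.
At the optimum only MTBE, ethanol are positive (light naphtha, isomerate, FCC naphtha = 0). Binding constraints: octane-barrels and oxygenate mass.
Solving gives x1 = 1.1414, x4 = 0.86784.
Cost = 87.75·1.1414 + 93.33·0.86784 = 181.1534.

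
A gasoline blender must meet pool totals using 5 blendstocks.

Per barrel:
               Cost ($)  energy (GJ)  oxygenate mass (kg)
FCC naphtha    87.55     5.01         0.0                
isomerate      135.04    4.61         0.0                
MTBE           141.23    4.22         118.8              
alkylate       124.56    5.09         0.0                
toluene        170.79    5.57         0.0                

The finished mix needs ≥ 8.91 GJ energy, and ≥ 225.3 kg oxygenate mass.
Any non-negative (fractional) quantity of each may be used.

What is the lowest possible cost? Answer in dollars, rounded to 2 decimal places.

$283.69

Let x1 = barrels of FCC naphtha, x2 = barrels of isomerate, x3 = barrels of MTBE, x4 = barrels of alkylate, x5 = barrels of toluene.
Minimize 87.55x1 + 135.04x2 + 141.23x3 + 124.56x4 + 170.79x5 with:
  5.01x1 + 4.61x2 + 4.22x3 + 5.09x4 + 5.57x5 ≥ 8.91   (energy)
  118.8x3 ≥ 225.3   (oxygenate mass)
  x1, x2, x3, x4, x5 ≥ 0.
The cheapest feasible vertex uses only FCC naphtha, MTBE; isomerate, alkylate, toluene are not used. The energy and oxygenate mass requirements are met with equality.
Optimal quantities: FCC naphtha = 0.18102 barrels, MTBE = 1.8965 barrels.
Hence cost = 87.55·0.18102 + 141.23·1.8965 = $283.6910.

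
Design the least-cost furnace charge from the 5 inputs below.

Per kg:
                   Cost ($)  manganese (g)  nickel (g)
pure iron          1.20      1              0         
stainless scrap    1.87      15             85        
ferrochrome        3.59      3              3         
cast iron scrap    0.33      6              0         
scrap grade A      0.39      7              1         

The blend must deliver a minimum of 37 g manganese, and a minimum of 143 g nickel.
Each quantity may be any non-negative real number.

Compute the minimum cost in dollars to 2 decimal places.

$3.78

Treat it as an LP. Let x1 = kg of pure iron, x2 = kg of stainless scrap, x3 = kg of ferrochrome, x4 = kg of cast iron scrap, x5 = kg of scrap grade A.
Minimise 1.2x1 + 1.87x2 + 3.59x3 + 0.33x4 + 0.39x5 subject to:
  1x1 + 15x2 + 3x3 + 6x4 + 7x5 ≥ 37   (manganese)
  85x2 + 3x3 + 1x5 ≥ 143   (nickel)
  x1, x2, x3, x4, x5 ≥ 0.
The minimum-cost mix takes nothing from pure iron, ferrochrome, cast iron scrap — only stainless scrap, scrap grade A. The manganese and nickel requirements are met with equality.
Solving gives x2 = 1.662, x5 = 1.724.
Total cost: 1.87·1.662 + 0.39·1.724 = 3.7803.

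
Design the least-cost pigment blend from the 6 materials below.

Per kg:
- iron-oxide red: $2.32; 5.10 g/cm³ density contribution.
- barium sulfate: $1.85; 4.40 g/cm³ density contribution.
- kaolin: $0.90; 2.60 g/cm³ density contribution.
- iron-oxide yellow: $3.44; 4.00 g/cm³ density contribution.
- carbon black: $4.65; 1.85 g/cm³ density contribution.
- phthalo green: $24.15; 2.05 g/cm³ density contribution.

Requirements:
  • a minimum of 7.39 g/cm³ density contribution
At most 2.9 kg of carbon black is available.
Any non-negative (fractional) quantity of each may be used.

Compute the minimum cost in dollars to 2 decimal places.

$2.56

This is a linear program. Let x1 = kg of iron-oxide red, x2 = kg of barium sulfate, x3 = kg of kaolin, x4 = kg of iron-oxide yellow, x5 = kg of carbon black, x6 = kg of phthalo green.
Minimise 2.32x1 + 1.85x2 + 0.9x3 + 3.44x4 + 4.65x5 + 24.15x6 s.t.:
  5.1x1 + 4.4x2 + 2.6x3 + 4x4 + 1.85x5 + 2.05x6 ≥ 7.39   (density contribution)
  x5 ≤ 2.9
  x1, x2, x3, x4, x5, x6 ≥ 0.
At the optimum only kaolin is positive (iron-oxide red, barium sulfate, iron-oxide yellow, carbon black, phthalo green = 0). The density contribution requirement is met with equality.
Solving gives x3 = 2.842.
Total cost: 0.9·2.842 = 2.5578.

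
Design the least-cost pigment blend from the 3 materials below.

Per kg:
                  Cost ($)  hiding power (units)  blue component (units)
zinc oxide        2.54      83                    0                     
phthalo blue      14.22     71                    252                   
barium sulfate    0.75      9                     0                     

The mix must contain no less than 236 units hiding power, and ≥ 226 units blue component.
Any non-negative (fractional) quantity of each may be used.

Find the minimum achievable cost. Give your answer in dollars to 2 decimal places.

$18.03

Let x1 = kg of zinc oxide, x2 = kg of phthalo blue, x3 = kg of barium sulfate.
Minimise 2.54x1 + 14.22x2 + 0.75x3 subject to:
  83x1 + 71x2 + 9x3 ≥ 236   (hiding power)
  252x2 ≥ 226   (blue component)
  x1, x2, x3 ≥ 0.
The cheapest feasible vertex uses only zinc oxide, phthalo blue; barium sulfate is not used. There the hiding power and blue component constraints are tight.
So zinc oxide = 2.076 kg, phthalo blue = 0.8968 kg.
Hence cost = 2.54·2.076 + 14.22·0.8968 = $18.0255.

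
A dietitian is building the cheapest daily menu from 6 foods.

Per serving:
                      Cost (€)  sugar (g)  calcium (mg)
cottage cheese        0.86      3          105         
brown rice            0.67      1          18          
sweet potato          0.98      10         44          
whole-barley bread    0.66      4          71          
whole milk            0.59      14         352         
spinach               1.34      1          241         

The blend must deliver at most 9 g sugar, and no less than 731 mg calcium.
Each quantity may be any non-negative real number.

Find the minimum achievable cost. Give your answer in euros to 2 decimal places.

Set it up as a linear program. Let x1 = servings of cottage cheese, x2 = servings of brown rice, x3 = servings of sweet potato, x4 = servings of whole-barley bread, x5 = servings of whole milk, x6 = servings of spinach.
min 0.86x1 + 0.67x2 + 0.98x3 + 0.66x4 + 0.59x5 + 1.34x6 subject to:
  3x1 + 1x2 + 10x3 + 4x4 + 14x5 + 1x6 ≤ 9   (sugar)
  105x1 + 18x2 + 44x3 + 71x4 + 352x5 + 241x6 ≥ 731   (calcium)
  x1, x2, x3, x4, x5, x6 ≥ 0.
The minimum-cost mix takes nothing from cottage cheese, brown rice, sweet potato, whole-barley bread — only whole milk, spinach. There the sugar and calcium constraints are tight.
So whole milk = 0.4758 servings, spinach = 2.338 servings.
Hence cost = 0.59·0.4758 + 1.34·2.338 = €3.4136.

€3.41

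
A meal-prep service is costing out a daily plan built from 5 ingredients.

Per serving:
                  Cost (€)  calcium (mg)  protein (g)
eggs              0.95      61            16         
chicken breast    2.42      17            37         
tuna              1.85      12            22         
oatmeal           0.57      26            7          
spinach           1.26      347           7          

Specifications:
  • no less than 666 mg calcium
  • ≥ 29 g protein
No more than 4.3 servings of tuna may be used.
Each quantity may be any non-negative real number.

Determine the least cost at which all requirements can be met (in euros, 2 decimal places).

€3.19

Set it up as a linear program. Let x1 = servings of eggs, x2 = servings of chicken breast, x3 = servings of tuna, x4 = servings of oatmeal, x5 = servings of spinach.
Minimize 0.95x1 + 2.42x2 + 1.85x3 + 0.57x4 + 1.26x5 subject to:
  61x1 + 17x2 + 12x3 + 26x4 + 347x5 ≥ 666   (calcium)
  16x1 + 37x2 + 22x3 + 7x4 + 7x5 ≥ 29   (protein)
  x3 ≤ 4.3
  x1, x2, x3, x4, x5 ≥ 0.
The cheapest feasible vertex uses only eggs, spinach; chicken breast, tuna, oatmeal are not used. Binding constraints: calcium and protein.
Solving gives x1 = 1.054, x5 = 1.734.
Total cost: 0.95·1.054 + 1.26·1.734 = 3.1861.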